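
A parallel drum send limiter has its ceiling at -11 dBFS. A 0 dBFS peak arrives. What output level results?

-11 dBFS

The limiter clamps the peak to its -11 dBFS ceiling.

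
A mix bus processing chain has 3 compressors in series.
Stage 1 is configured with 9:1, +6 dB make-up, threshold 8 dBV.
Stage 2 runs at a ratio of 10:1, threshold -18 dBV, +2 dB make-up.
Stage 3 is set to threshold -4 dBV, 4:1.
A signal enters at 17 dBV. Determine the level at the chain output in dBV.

-12.7 dBV

Stage 1: overshoot 9 dB → 9/9 = 1 dB → 9 dBV; +6 dB make-up → 15 dBV.
Stage 2: 33 dB above -18 dBV, reduced 10:1 to 3.3 dB above → -14.7 dBV; +2 dB make-up → -12.7 dBV.
Stage 3: -12.7 dBV ≤ -4 dBV, so stage 3 doesn't engage; output -12.7 dBV.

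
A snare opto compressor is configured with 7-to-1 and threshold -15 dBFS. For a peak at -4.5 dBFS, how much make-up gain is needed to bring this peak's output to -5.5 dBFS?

Without make-up, output = threshold + overshoot/7 = -15 + 1.5 = -13.5 dBFS.
Gap to target: 8 dB.

8 dB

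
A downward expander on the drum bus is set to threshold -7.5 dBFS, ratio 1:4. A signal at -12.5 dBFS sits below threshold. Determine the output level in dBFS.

-27.5 dBFS

The input is 5 dB below the -7.5 dBFS threshold.
A 1:4 expander multiplies undershoot by 4: 5 × 4 = 20 dB below threshold.
Output = -7.5 − 20 = -27.5 dBFS.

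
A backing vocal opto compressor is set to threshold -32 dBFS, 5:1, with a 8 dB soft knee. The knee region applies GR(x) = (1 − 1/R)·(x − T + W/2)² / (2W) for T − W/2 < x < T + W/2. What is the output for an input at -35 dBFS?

-35.05 dBFS

x − T + W/2 = -35 − (-32) + 4 = 1.
GR = (1 − 1/5) × 1² / 16 = 0.8 × 1 / 16 = 0.05 dB.
Output = -35 − 0.05 = -35.05 dBFS.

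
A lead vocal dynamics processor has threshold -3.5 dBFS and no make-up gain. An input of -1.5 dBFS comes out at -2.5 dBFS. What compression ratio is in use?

2:1

Input overshoot = -1.5 − (-3.5) = 2 dB; output overshoot = -2.5 − (-3.5) = 1 dB.
Ratio = 2 / 1 = 2.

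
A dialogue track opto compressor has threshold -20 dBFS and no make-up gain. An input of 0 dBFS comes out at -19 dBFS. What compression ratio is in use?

20:1

Input overshoot = 0 − (-20) = 20 dB; output overshoot = -19 − (-20) = 1 dB.
Ratio = 20 / 1 = 20.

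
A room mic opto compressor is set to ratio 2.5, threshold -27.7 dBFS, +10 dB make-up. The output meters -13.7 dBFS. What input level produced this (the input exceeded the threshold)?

Before make-up, the level was -13.7 − 10 = -23.7 dBFS.
The compressed level sits -23.7 − (-27.7) = 4 dB over threshold.
Undo the ratio: input overshoot = 4 × 2.5 = 10 dB, giving input = -17.7 dBFS.

-17.7 dBFS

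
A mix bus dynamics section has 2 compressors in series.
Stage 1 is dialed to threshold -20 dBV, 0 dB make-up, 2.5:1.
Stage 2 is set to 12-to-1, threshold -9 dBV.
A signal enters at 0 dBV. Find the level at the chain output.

-12 dBV

Stage 1: overshoot 20 dB → 20/2.5 = 8 dB → -12 dBV.
Stage 2: -12 dBV is at or below the -9 dBV threshold — no compression; output -12 dBV.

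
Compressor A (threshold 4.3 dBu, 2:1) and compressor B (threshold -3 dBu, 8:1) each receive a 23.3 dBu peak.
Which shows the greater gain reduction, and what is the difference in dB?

A: overshoot 19 dB → output overshoot 9.5 dB → GR 9.5 dB.
B: overshoot 26.3 dB → output overshoot 3.2875 dB → GR 23.0125 dB.
Difference: 13.5125 dB in favour of B.

B, by 13.5125 dB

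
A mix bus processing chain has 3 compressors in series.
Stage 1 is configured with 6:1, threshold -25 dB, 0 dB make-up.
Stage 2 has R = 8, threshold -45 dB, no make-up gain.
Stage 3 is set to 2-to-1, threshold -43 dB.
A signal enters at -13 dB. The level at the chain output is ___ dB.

Stage 1: 12 dB above -25 dB, reduced 6:1 to 2 dB above → -23 dB.
Stage 2: -23 dB is 22 dB over -45 dB; at 8:1 that becomes 2.75 dB over, giving -42.25 dB.
Stage 3: overshoot 0.75 dB → 0.75/2 = 0.375 dB → -42.625 dB.

-42.625 dB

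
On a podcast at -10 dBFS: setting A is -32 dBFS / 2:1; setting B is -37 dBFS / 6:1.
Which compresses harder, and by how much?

B, by 11.5 dB

A: overshoot 22 dB → output overshoot 11 dB → GR 11 dB.
B: overshoot 27 dB → output overshoot 4.5 dB → GR 22.5 dB.
B applies 11.5 dB more gain reduction.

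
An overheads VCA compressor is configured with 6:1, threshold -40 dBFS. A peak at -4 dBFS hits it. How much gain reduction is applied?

30 dB

The signal is 36 dB above threshold.
After 6:1 compression the overshoot becomes 36/6 = 6 dB.
Gain reduction = 36 − 6 = 30 dB.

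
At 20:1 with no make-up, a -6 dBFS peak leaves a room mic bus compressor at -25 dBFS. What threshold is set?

-26 dBFS

Gain reduction = -6 − (-25) = 19 dB; output overshoot = GR / (R − 1) = 19 / 19 = 1 dB.
Threshold = output − output overshoot = -25 − 1 = -26 dBFS.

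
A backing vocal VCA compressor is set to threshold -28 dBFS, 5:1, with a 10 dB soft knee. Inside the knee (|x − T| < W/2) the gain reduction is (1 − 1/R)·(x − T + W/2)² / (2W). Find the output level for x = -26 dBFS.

x − T + W/2 = -26 − (-28) + 5 = 7.
GR = (1 − 1/5) × 7² / 20 = 0.8 × 49 / 20 = 1.96 dB.
Output = -26 − 1.96 = -27.96 dBFS.

-27.96 dBFS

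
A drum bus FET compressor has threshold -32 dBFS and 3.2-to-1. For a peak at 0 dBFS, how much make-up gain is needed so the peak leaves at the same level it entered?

The peak compresses to -32 + 32/3.2 = -22 dBFS.
To reach 0 dBFS requires 0 − (-22) = 22 dB of make-up.

22 dB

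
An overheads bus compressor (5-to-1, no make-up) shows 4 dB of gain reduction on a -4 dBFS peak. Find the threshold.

-9 dBFS

Input is 5 dB above T (since output overshoot × R = input overshoot: (-8 − T)·5 = -4 − T gives T = -9 dBFS).
Check: -9 + (-4 − (-9))/5 = -9 + 1 = -8 dBFS. ✓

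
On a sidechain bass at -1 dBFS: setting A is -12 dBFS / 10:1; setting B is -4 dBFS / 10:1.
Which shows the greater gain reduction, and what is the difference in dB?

A: GR = 11 − 11/10 = 9.9 dB.
B: GR = 3 − 3/10 = 2.7 dB.
A applies 7.2 dB more gain reduction.

A, by 7.2 dB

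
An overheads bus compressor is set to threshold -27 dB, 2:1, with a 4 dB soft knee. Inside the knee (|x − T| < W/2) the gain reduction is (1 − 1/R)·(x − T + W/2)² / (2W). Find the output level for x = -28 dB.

-28.0625 dB

x − T + W/2 = -28 − (-27) + 2 = 1.
GR = (1 − 1/2) × 1² / 8 = 0.5 × 1 / 8 = 0.0625 dB.
Output = -28 − 0.0625 = -28.0625 dB.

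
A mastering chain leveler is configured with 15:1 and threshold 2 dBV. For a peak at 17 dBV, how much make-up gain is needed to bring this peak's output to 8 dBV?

Without make-up, output = threshold + overshoot/15 = 2 + 1 = 3 dBV.
Gap to target: 5 dB.

5 dB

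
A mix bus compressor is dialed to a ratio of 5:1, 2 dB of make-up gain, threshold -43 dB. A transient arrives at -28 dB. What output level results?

-38 dB

Overshoot: -28 − (-43) = 15 dB.
At 5:1 the overshoot is divided by 5, leaving 3 dB above threshold.
Output = -43 + 3 = -40 dB; make-up adds 2 dB, giving -38 dB.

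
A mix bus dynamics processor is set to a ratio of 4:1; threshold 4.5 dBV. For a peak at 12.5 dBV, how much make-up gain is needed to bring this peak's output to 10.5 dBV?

4 dB

Overshoot 8 dB → 8/4 = 2 dB after compression, so the compressed level is 4.5 + 2 = 6.5 dBV.
Make-up = target − compressed = 10.5 − 6.5 = 4 dB.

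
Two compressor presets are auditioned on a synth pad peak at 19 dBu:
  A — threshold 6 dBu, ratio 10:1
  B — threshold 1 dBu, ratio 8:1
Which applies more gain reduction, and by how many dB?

B, by 4.05 dB

A: GR = 13 − 13/10 = 11.7 dB.
B: GR = 18 − 18/8 = 15.75 dB.
B reduces 4.05 dB more.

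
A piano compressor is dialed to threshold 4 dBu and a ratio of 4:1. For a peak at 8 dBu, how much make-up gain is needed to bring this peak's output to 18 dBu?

Without make-up, output = threshold + overshoot/4 = 4 + 1 = 5 dBu.
Gap to target: 13 dB.

13 dB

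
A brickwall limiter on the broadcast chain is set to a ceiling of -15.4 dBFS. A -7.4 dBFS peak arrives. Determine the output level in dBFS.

-15.4 dBFS

The limiter clamps the peak to its -15.4 dBFS ceiling.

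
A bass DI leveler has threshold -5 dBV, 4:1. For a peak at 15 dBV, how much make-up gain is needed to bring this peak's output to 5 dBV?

5 dB

The peak compresses to -5 + 20/4 = 0 dBV.
To reach 5 dBV requires 5 − 0 = 5 dB of make-up.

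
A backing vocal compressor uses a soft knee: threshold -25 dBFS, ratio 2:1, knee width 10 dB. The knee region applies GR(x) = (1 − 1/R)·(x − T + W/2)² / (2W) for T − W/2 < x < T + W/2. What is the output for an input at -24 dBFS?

x − T + W/2 = -24 − (-25) + 5 = 6.
GR = (1 − 1/2) × 6² / 20 = 0.5 × 36 / 20 = 0.9 dB.
Output = -24 − 0.9 = -24.9 dBFS.

-24.9 dBFS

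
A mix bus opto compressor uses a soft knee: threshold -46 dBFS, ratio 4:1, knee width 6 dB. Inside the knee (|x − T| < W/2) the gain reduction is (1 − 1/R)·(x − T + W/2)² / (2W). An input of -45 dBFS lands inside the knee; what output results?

-46 dBFS

x − T + W/2 = -45 − (-46) + 3 = 4.
GR = (1 − 1/4) × 4² / 12 = 0.75 × 16 / 12 = 1 dB.
Output = -45 − 1 = -46 dBFS.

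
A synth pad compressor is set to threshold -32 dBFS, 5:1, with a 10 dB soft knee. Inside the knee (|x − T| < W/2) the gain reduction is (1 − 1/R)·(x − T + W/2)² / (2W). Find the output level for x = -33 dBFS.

x − T + W/2 = -33 − (-32) + 5 = 4.
GR = (1 − 1/5) × 4² / 20 = 0.8 × 16 / 20 = 0.64 dB.
Output = -33 − 0.64 = -33.64 dBFS.

-33.64 dBFS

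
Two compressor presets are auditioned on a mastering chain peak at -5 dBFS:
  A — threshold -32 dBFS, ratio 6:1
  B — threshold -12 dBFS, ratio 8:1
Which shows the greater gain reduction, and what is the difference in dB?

A, by 16.375 dB

A: 27 dB over, compressed to 4.5 dB over, so 22.5 dB of GR.
B: 7 dB over, compressed to 0.875 dB over, so 6.125 dB of GR.
Difference: 16.375 dB in favour of A.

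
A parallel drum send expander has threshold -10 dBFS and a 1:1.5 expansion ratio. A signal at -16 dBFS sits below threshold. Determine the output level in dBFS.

Below threshold, a 1:1.5 expander applies gain = (1.5−1)×(T − x) of attenuation.
(1.5−1) × 6 = 3 dB, so output = -16 − 3 = -19 dBFS.

-19 dBFS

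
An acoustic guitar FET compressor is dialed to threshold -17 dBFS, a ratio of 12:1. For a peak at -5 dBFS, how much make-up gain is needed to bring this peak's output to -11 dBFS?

5 dB

The peak compresses to -17 + 12/12 = -16 dBFS.
To reach -11 dBFS requires -11 − (-16) = 5 dB of make-up.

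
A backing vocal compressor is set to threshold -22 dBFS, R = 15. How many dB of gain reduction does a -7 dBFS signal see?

Overshoot = -7 − (-22) = 15 dB.
After 15:1 compression the overshoot becomes 15/15 = 1 dB.
So the signal is attenuated by 15 − 1 = 14 dB.

14 dB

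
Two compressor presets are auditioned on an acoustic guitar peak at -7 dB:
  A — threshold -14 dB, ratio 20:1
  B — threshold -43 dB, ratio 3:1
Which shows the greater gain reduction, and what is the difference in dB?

B, by 17.35 dB

A: 7 dB over, compressed to 0.35 dB over, so 6.65 dB of GR.
B: 36 dB over, compressed to 12 dB over, so 24 dB of GR.
Difference: 17.35 dB in favour of B.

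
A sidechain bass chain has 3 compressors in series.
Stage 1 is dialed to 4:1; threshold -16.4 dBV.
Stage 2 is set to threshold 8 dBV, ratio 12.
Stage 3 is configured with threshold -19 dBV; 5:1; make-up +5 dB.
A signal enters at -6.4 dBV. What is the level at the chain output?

Stage 1: overshoot 10 dB → 10/4 = 2.5 dB → -13.9 dBV.
Stage 2: -13.9 dBV ≤ 8 dBV, so stage 2 doesn't engage; output -13.9 dBV.
Stage 3: 5.1 dB above -19 dBV, reduced 5:1 to 1.02 dB above → -17.98 dBV; +5 dB make-up → -12.98 dBV.

-12.98 dBV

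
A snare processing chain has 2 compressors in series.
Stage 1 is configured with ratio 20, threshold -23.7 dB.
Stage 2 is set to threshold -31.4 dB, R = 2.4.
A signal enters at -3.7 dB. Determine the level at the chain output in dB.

Stage 1: overshoot 20 dB → 20/20 = 1 dB → -22.7 dB.
Stage 2: -22.7 dB is 8.7 dB over -31.4 dB; at 2.4:1 that becomes 3.625 dB over, giving -27.775 dB.

-27.775 dB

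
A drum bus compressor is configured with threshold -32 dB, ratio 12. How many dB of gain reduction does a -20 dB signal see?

Overshoot = -20 − (-32) = 12 dB.
A 12:1 ratio leaves 1 dB of that excess.
So the signal is attenuated by 12 − 1 = 11 dB.

11 dB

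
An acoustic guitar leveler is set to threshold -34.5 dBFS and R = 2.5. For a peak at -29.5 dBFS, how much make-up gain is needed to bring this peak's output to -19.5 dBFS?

13 dB

Without make-up, output = threshold + overshoot/2.5 = -34.5 + 2 = -32.5 dBFS.
Gap to target: 13 dB.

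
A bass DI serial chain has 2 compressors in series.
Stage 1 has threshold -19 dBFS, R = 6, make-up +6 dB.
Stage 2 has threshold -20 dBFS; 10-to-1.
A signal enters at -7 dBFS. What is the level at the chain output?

-19.1 dBFS

Stage 1: overshoot 12 dB → 12/6 = 2 dB → -17 dBFS; +6 dB make-up → -11 dBFS.
Stage 2: -11 dBFS is 9 dB over -20 dBFS; at 10:1 that becomes 0.9 dB over, giving -19.1 dBFS.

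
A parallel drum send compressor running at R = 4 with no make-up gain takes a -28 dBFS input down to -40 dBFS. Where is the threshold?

Let T be the threshold. Output overshoot = (input overshoot)/R, so -40 − T = (-28 − T)/4.
4·(-40 − T) = -28 − T → 3·T = -160 − (-28) = -132.
T = -132/3 = -44 dBFS.

-44 dBFS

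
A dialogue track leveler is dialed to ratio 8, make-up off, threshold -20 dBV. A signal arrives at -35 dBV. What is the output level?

-35 dBV is 15 dB below the -20 dBV threshold, so no gain reduction is applied.
Output = input = -35 dBV.

-35 dBV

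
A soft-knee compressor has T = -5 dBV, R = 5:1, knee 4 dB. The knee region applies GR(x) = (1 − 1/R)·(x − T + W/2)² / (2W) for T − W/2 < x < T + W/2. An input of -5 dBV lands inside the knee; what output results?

-5.4 dBV

x − T + W/2 = -5 − (-5) + 2 = 2.
GR = (1 − 1/5) × 2² / 8 = 0.8 × 4 / 8 = 0.4 dB.
Output = -5 − 0.4 = -5.4 dBV.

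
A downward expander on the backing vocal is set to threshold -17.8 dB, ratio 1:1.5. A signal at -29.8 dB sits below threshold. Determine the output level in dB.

-35.8 dB

The input is 12 dB below the -17.8 dB threshold.
A 1:1.5 expander multiplies undershoot by 1.5: 12 × 1.5 = 18 dB below threshold.
Output = -17.8 − 18 = -35.8 dB.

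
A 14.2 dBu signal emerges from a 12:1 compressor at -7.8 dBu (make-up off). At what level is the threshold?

-9.8 dBu

Input is 24 dB above T (since output overshoot × R = input overshoot: (-7.8 − T)·12 = 14.2 − T gives T = -9.8 dBu).
Check: -9.8 + (14.2 − (-9.8))/12 = -9.8 + 2 = -7.8 dBu. ✓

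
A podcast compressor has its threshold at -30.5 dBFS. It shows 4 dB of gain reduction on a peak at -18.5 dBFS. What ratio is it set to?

Input overshoot = -18.5 − (-30.5) = 12 dB.
Output overshoot = 12 − 4 = 8 dB.
Ratio = input overshoot / output overshoot = 12 / 8 = 1.5.

1.5:1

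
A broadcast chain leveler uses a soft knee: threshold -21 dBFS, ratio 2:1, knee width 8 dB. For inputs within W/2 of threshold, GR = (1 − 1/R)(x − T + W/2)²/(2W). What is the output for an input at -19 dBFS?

-20.125 dBFS

x − T + W/2 = -19 − (-21) + 4 = 6.
GR = (1 − 1/2) × 6² / 16 = 0.5 × 36 / 16 = 1.125 dB.
Output = -19 − 1.125 = -20.125 dBFS.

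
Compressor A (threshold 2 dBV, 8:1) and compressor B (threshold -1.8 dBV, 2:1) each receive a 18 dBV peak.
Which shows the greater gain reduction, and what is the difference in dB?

A: GR = 16 − 16/8 = 14 dB.
B: GR = 19.8 − 19.8/2 = 9.9 dB.
A reduces 4.1 dB more.

A, by 4.1 dB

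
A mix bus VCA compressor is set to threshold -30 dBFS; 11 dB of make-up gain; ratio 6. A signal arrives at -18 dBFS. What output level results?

-17 dBFS

-18 dBFS sits 12 dB over threshold.
The 12 dB excess becomes 2 dB after 6:1 reduction.
That puts the output at -28 dBFS; make-up adds 11 dB, giving -17 dBFS.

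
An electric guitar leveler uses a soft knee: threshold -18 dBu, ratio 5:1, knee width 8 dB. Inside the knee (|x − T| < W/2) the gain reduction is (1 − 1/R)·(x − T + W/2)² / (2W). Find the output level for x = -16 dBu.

-17.8 dBu

x − T + W/2 = -16 − (-18) + 4 = 6.
GR = (1 − 1/5) × 6² / 16 = 0.8 × 36 / 16 = 1.8 dB.
Output = -16 − 1.8 = -17.8 dBu.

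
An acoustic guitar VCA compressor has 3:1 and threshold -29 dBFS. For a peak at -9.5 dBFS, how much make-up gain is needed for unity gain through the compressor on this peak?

Without make-up, output = threshold + overshoot/3 = -29 + 6.5 = -22.5 dBFS.
Gap to target: 13 dB.

13 dB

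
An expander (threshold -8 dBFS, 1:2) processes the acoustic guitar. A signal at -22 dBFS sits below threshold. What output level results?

Below threshold, a 1:2 expander applies gain = (2−1)×(T − x) of attenuation.
(2−1) × 14 = 14 dB, so output = -22 − 14 = -36 dBFS.

-36 dBFS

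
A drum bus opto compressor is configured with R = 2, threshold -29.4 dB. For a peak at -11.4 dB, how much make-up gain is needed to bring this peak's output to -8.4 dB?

12 dB

Overshoot 18 dB → 18/2 = 9 dB after compression, so the compressed level is -29.4 + 9 = -20.4 dB.
Make-up = target − compressed = -8.4 − (-20.4) = 12 dB.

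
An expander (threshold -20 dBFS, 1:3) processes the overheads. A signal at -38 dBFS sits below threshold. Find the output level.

Undershoot = (-20) − (-38) = 18 dB.
At 1:3, that expands to 54 dB under threshold.
Output = -20 − 54 = -74 dBFS.

-74 dBFS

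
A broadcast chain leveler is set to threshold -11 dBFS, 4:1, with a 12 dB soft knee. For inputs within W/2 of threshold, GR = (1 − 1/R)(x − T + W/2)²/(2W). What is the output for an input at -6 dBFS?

-9.78125 dBFS

x − T + W/2 = -6 − (-11) + 6 = 11.
GR = (1 − 1/4) × 11² / 24 = 0.75 × 121 / 24 = 3.78125 dB.
Output = -6 − 3.78125 = -9.78125 dBFS.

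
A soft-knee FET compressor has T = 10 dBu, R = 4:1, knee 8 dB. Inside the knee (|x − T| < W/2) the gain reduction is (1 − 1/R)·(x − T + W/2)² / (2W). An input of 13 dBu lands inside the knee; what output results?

10.703125 dBu

x − T + W/2 = 13 − 10 + 4 = 7.
GR = (1 − 1/4) × 7² / 16 = 0.75 × 49 / 16 = 2.296875 dB.
Output = 13 − 2.296875 = 10.703125 dBu.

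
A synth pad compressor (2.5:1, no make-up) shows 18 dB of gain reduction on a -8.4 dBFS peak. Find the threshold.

-38.4 dBFS

Gain reduction = -8.4 − (-26.4) = 18 dB; output overshoot = GR / (R − 1) = 18 / 1.5 = 12 dB.
Threshold = output − output overshoot = -26.4 − 12 = -38.4 dBFS.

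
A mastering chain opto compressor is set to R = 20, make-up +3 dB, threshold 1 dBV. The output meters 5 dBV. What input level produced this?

21 dBV

Before make-up, the level was 5 − 3 = 2 dBV.
Post-compression overshoot = 2 − 1 = 1 dB.
Undo the ratio: input overshoot = 1 × 20 = 20 dB, giving input = 21 dBV.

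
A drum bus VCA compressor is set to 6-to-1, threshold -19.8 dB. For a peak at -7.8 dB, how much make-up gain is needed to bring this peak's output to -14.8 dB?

Overshoot 12 dB → 12/6 = 2 dB after compression, so the compressed level is -19.8 + 2 = -17.8 dB.
Make-up = target − compressed = -14.8 − (-17.8) = 3 dB.

3 dB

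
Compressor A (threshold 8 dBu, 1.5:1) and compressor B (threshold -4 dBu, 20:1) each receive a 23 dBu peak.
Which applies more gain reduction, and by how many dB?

A: GR = 15 − 15/1.5 = 5 dB.
B: GR = 27 − 27/20 = 25.65 dB.
B applies 20.65 dB more gain reduction.

B, by 20.65 dB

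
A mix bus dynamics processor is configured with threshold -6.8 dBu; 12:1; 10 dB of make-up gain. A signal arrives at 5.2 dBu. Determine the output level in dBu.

4.2 dBu

5.2 dBu sits 12 dB over threshold.
The 12 dB excess becomes 1 dB after 12:1 reduction.
That puts the output at -5.8 dBu; make-up adds 10 dB, giving 4.2 dBu.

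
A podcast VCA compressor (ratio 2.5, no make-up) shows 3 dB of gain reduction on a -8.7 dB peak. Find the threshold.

-13.7 dB

Let T be the threshold. Output overshoot = (input overshoot)/R, so -11.7 − T = (-8.7 − T)/2.5.
2.5·(-11.7 − T) = -8.7 − T → 1.5·T = -29.25 − (-8.7) = -20.55.
T = -20.55/1.5 = -13.7 dB.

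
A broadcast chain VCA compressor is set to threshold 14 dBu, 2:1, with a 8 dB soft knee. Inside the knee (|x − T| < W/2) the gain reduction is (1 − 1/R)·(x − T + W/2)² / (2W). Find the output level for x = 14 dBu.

13.5 dBu

x − T + W/2 = 14 − 14 + 4 = 4.
GR = (1 − 1/2) × 4² / 16 = 0.5 × 16 / 16 = 0.5 dB.
Output = 14 − 0.5 = 13.5 dBu.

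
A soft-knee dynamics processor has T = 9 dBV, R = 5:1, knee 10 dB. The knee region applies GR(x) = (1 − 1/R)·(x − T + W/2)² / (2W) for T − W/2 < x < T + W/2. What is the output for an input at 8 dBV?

x − T + W/2 = 8 − 9 + 5 = 4.
GR = (1 − 1/5) × 4² / 20 = 0.8 × 16 / 20 = 0.64 dB.
Output = 8 − 0.64 = 7.36 dBV.

7.36 dBV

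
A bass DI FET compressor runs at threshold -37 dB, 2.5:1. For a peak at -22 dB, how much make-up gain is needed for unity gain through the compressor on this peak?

9 dB

Without make-up, output = threshold + overshoot/2.5 = -37 + 6 = -31 dB.
Gap to target: 9 dB.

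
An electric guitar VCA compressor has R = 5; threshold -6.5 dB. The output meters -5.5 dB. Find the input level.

-1.5 dB

Post-compression overshoot = -5.5 − (-6.5) = 1 dB.
Undo the ratio: input overshoot = 1 × 5 = 5 dB, giving input = -1.5 dB.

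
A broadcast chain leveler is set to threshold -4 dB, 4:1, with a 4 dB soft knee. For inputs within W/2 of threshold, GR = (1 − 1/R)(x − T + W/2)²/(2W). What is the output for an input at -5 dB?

x − T + W/2 = -5 − (-4) + 2 = 1.
GR = (1 − 1/4) × 1² / 8 = 0.75 × 1 / 8 = 0.09375 dB.
Output = -5 − 0.09375 = -5.09375 dB.

-5.09375 dB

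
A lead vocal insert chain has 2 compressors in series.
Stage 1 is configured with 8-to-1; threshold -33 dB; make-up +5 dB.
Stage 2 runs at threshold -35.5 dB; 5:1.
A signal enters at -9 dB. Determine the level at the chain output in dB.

Stage 1: 24 dB above -33 dB, reduced 8:1 to 3 dB above → -30 dB; +5 dB make-up → -25 dB.
Stage 2: -25 dB is 10.5 dB over -35.5 dB; at 5:1 that becomes 2.1 dB over, giving -33.4 dB.

-33.4 dB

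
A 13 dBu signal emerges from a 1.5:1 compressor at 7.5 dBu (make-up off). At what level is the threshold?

Input is 16.5 dB above T (since output overshoot × R = input overshoot: (7.5 − T)·1.5 = 13 − T gives T = -3.5 dBu).
Check: -3.5 + (13 − (-3.5))/1.5 = -3.5 + 11 = 7.5 dBu. ✓

-3.5 dBu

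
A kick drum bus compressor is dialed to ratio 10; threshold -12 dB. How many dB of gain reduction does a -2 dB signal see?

The signal is 10 dB above threshold.
A 10:1 ratio leaves 1 dB of that excess.
So the signal is attenuated by 10 − 1 = 9 dB.

9 dB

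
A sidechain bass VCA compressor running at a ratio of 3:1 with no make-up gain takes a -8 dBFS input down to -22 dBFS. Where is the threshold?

-29 dBFS

Gain reduction = -8 − (-22) = 14 dB; output overshoot = GR / (R − 1) = 14 / 2 = 7 dB.
Threshold = output − output overshoot = -22 − 7 = -29 dBFS.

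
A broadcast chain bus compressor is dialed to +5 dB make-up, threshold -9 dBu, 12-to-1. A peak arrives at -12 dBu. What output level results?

-12 dBu is 3 dB below the -9 dBu threshold, so no gain reduction is applied.
Make-up gain adds 5 dB: -12 + 5 = -7 dBu.

-7 dBu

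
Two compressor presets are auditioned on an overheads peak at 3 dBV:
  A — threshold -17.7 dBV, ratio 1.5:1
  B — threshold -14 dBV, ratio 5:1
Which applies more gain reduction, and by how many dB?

A: overshoot 20.7 dB → output overshoot 13.8 dB → GR 6.9 dB.
B: overshoot 17 dB → output overshoot 3.4 dB → GR 13.6 dB.
B applies 6.7 dB more gain reduction.

B, by 6.7 dB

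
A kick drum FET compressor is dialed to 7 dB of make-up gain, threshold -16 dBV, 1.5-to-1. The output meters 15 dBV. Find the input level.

20 dBV

Remove make-up: 15 − 7 = 8 dBV.
The compressed level sits 8 − (-16) = 24 dB over threshold.
Before 1.5:1 compression the overshoot was 24 × 1.5 = 36 dB, so input = -16 + 36 = 20 dBV.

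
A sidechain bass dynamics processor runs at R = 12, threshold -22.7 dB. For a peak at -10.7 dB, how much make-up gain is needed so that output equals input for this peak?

The peak compresses to -22.7 + 12/12 = -21.7 dB.
To reach -10.7 dB requires -10.7 − (-21.7) = 11 dB of make-up.

11 dB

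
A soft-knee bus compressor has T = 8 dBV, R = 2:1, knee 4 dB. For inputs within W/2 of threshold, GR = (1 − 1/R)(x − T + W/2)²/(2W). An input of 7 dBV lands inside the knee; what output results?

x − T + W/2 = 7 − 8 + 2 = 1.
GR = (1 − 1/2) × 1² / 8 = 0.5 × 1 / 8 = 0.0625 dB.
Output = 7 − 0.0625 = 6.9375 dBV.

6.9375 dBV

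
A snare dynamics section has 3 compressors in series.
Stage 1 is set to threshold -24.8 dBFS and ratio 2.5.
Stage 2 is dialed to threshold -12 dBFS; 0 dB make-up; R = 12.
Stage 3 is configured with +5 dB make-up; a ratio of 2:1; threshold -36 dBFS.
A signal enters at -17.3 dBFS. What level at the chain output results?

-23.9 dBFS

Stage 1: overshoot 7.5 dB → 7.5/2.5 = 3 dB → -21.8 dBFS.
Stage 2: -21.8 dBFS ≤ -12 dBFS, so stage 2 doesn't engage; output -21.8 dBFS.
Stage 3: overshoot 14.2 dB → 14.2/2 = 7.1 dB → -28.9 dBFS; +5 dB make-up → -23.9 dBFS.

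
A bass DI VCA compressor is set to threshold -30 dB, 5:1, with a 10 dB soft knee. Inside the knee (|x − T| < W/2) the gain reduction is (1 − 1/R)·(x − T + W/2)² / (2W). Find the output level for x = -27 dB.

-29.56 dB

x − T + W/2 = -27 − (-30) + 5 = 8.
GR = (1 − 1/5) × 8² / 20 = 0.8 × 64 / 20 = 2.56 dB.
Output = -27 − 2.56 = -29.56 dB.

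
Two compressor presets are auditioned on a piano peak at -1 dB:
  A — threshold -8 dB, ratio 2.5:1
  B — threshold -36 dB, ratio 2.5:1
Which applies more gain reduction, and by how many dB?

B, by 16.8 dB

A: 7 dB over, compressed to 2.8 dB over, so 4.2 dB of GR.
B: 35 dB over, compressed to 14 dB over, so 21 dB of GR.
B reduces 16.8 dB more.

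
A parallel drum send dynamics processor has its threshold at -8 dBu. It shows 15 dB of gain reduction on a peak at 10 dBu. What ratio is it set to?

Input overshoot = 10 − (-8) = 18 dB.
Output overshoot = 18 − 15 = 3 dB.
Ratio = input overshoot / output overshoot = 18 / 3 = 6.

6:1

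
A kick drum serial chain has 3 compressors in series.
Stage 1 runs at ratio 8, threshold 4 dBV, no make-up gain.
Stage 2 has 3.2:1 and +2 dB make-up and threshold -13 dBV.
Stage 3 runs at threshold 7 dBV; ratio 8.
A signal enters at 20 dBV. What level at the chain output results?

Stage 1: 20 dBV is 16 dB over 4 dBV; at 8:1 that becomes 2 dB over, giving 6 dBV.
Stage 2: overshoot 19 dB → 19/3.2 = 5.9375 dB → -7.0625 dBV; +2 dB make-up → -5.0625 dBV.
Stage 3: -5.0625 dBV is at or below the 7 dBV threshold — no compression; output -5.0625 dBV.

-5.0625 dBV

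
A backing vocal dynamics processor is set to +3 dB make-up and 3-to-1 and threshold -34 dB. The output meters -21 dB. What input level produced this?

-4 dB

Stripping the +3 dB make-up gives -24 dB at the gain stage.
Post-compression overshoot = -24 − (-34) = 10 dB.
Input overshoot = R × output overshoot = 30 dB → input = -34 + 30 = -4 dB.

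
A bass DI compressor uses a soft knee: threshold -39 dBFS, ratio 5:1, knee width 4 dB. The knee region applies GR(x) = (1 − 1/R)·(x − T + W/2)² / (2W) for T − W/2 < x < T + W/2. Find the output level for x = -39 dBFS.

x − T + W/2 = -39 − (-39) + 2 = 2.
GR = (1 − 1/5) × 2² / 8 = 0.8 × 4 / 8 = 0.4 dB.
Output = -39 − 0.4 = -39.4 dBFS.

-39.4 dBFS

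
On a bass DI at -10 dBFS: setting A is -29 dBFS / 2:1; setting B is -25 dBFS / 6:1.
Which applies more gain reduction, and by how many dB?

A: 19 dB over, compressed to 9.5 dB over, so 9.5 dB of GR.
B: 15 dB over, compressed to 2.5 dB over, so 12.5 dB of GR.
Difference: 3 dB in favour of B.

B, by 3 dB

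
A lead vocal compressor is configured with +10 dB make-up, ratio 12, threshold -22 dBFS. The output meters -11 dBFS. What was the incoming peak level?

Stripping the +10 dB make-up gives -21 dBFS at the gain stage.
That's 1 dB above the -22 dBFS threshold.
Undo the ratio: input overshoot = 1 × 12 = 12 dB, giving input = -10 dBFS.

-10 dBFS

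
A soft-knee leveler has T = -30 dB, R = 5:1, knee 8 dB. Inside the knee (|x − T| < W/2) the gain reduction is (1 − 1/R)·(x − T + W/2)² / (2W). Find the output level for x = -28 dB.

x − T + W/2 = -28 − (-30) + 4 = 6.
GR = (1 − 1/5) × 6² / 16 = 0.8 × 36 / 16 = 1.8 dB.
Output = -28 − 1.8 = -29.8 dB.

-29.8 dB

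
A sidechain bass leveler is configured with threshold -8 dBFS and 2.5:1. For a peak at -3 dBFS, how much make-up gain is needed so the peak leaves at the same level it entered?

Without make-up, output = threshold + overshoot/2.5 = -8 + 2 = -6 dBFS.
Gap to target: 3 dB.

3 dB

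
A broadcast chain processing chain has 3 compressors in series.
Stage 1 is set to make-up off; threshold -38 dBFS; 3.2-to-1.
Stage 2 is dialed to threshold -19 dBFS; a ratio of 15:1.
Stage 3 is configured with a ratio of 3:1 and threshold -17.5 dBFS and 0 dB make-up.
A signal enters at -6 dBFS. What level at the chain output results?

-28 dBFS

Stage 1: 32 dB above -38 dBFS, reduced 3.2:1 to 10 dB above → -28 dBFS.
Stage 2: below threshold (-28 ≤ -19); passes unchanged; output -28 dBFS.
Stage 3: -28 dBFS ≤ -17.5 dBFS, so stage 3 doesn't engage; output -28 dBFS.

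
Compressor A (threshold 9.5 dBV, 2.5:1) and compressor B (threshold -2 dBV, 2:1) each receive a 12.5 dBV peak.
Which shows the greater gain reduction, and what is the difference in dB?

A: 3 dB over, compressed to 1.2 dB over, so 1.8 dB of GR.
B: 14.5 dB over, compressed to 7.25 dB over, so 7.25 dB of GR.
B applies 5.45 dB more gain reduction.

B, by 5.45 dB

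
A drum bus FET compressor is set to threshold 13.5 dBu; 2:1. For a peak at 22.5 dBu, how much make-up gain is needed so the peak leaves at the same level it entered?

Overshoot 9 dB → 9/2 = 4.5 dB after compression, so the compressed level is 13.5 + 4.5 = 18 dBu.
Make-up = target − compressed = 22.5 − 18 = 4.5 dB.

4.5 dB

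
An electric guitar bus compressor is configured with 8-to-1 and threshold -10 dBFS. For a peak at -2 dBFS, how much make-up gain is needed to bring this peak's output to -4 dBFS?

Overshoot 8 dB → 8/8 = 1 dB after compression, so the compressed level is -10 + 1 = -9 dBFS.
Make-up = target − compressed = -4 − (-9) = 5 dB.

5 dB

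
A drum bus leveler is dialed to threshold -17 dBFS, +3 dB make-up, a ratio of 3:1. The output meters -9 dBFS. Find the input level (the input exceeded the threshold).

-2 dBFS

Stripping the +3 dB make-up gives -12 dBFS at the gain stage.
That's 5 dB above the -17 dBFS threshold.
Before 3:1 compression the overshoot was 5 × 3 = 15 dB, so input = -17 + 15 = -2 dBFS.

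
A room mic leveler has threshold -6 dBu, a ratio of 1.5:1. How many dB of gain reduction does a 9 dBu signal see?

5 dB

9 dBu exceeds the threshold by 15 dB.
A 1.5:1 ratio leaves 10 dB of that excess.
So the signal is attenuated by 15 − 10 = 5 dB.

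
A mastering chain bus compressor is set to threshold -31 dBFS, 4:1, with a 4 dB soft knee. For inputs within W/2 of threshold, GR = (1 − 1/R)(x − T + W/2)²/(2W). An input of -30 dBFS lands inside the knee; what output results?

x − T + W/2 = -30 − (-31) + 2 = 3.
GR = (1 − 1/4) × 3² / 8 = 0.75 × 9 / 8 = 0.84375 dB.
Output = -30 − 0.84375 = -30.84375 dBFS.

-30.84375 dBFS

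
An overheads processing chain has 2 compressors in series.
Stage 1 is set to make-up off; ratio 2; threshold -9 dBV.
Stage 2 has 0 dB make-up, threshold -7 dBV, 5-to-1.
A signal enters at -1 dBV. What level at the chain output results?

Stage 1: -1 dBV is 8 dB over -9 dBV; at 2:1 that becomes 4 dB over, giving -5 dBV.
Stage 2: -5 dBV is 2 dB over -7 dBV; at 5:1 that becomes 0.4 dB over, giving -6.6 dBV.

-6.6 dBV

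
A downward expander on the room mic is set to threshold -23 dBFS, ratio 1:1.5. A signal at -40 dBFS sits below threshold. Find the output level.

-48.5 dBFS

Undershoot = (-23) − (-40) = 17 dB.
At 1:1.5, that expands to 25.5 dB under threshold.
Output = -23 − 25.5 = -48.5 dBFS.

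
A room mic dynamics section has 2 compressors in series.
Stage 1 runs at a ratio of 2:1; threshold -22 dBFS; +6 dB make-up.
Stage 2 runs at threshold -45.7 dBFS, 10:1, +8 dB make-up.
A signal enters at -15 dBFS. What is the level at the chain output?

-34.38 dBFS

Stage 1: -15 dBFS is 7 dB over -22 dBFS; at 2:1 that becomes 3.5 dB over, giving -18.5 dBFS; +6 dB make-up → -12.5 dBFS.
Stage 2: overshoot 33.2 dB → 33.2/10 = 3.32 dB → -42.38 dBFS; +8 dB make-up → -34.38 dBFS.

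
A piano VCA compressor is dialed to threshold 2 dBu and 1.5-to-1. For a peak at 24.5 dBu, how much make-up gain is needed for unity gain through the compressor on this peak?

Overshoot 22.5 dB → 22.5/1.5 = 15 dB after compression, so the compressed level is 2 + 15 = 17 dBu.
Make-up = target − compressed = 24.5 − 17 = 7.5 dB.

7.5 dB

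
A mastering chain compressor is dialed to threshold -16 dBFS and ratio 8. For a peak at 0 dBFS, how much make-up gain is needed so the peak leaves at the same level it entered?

14 dB

The peak compresses to -16 + 16/8 = -14 dBFS.
To reach 0 dBFS requires 0 − (-14) = 14 dB of make-up.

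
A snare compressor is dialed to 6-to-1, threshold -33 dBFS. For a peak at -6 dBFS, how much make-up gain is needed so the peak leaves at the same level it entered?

22.5 dB

Overshoot 27 dB → 27/6 = 4.5 dB after compression, so the compressed level is -33 + 4.5 = -28.5 dBFS.
Make-up = target − compressed = -6 − (-28.5) = 22.5 dB.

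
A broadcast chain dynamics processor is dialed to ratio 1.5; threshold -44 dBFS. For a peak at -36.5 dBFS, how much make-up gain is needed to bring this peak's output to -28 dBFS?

11 dB

The peak compresses to -44 + 7.5/1.5 = -39 dBFS.
To reach -28 dBFS requires -28 − (-39) = 11 dB of make-up.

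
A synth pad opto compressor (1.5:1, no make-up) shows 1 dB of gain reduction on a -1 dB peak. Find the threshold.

Gain reduction = -1 − (-2) = 1 dB; output overshoot = GR / (R − 1) = 1 / 0.5 = 2 dB.
Threshold = output − output overshoot = -2 − 2 = -4 dB.

-4 dB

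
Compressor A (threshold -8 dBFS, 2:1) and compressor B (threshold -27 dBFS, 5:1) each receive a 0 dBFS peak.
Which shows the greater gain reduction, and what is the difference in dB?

B, by 17.6 dB

A: overshoot 8 dB → output overshoot 4 dB → GR 4 dB.
B: overshoot 27 dB → output overshoot 5.4 dB → GR 21.6 dB.
B applies 17.6 dB more gain reduction.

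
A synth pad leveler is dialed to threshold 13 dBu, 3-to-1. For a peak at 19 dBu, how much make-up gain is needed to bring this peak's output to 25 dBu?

Without make-up, output = threshold + overshoot/3 = 13 + 2 = 15 dBu.
Gap to target: 10 dB.

10 dB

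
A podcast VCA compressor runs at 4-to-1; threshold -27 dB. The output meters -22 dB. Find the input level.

Post-compression overshoot = -22 − (-27) = 5 dB.
Input overshoot = R × output overshoot = 20 dB → input = -27 + 20 = -7 dB.

-7 dB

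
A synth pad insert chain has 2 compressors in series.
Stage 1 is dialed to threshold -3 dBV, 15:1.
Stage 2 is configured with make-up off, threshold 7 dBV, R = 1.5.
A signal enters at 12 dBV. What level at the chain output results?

Stage 1: 12 dBV is 15 dB over -3 dBV; at 15:1 that becomes 1 dB over, giving -2 dBV.
Stage 2: -2 dBV ≤ 7 dBV, so stage 2 doesn't engage; output -2 dBV.

-2 dBV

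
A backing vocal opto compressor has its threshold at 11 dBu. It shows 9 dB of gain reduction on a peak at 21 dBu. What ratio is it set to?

10:1

Input overshoot = 21 − 11 = 10 dB.
Output overshoot = 10 − 9 = 1 dB.
Ratio = input overshoot / output overshoot = 10 / 1 = 10.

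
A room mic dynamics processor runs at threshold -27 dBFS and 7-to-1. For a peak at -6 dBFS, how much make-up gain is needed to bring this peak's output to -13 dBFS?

11 dB

The peak compresses to -27 + 21/7 = -24 dBFS.
To reach -13 dBFS requires -13 − (-24) = 11 dB of make-up.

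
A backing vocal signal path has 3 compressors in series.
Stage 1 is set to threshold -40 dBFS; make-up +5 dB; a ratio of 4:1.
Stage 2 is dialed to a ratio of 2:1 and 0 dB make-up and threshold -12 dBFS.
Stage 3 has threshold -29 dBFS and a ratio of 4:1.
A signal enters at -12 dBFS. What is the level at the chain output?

-28.75 dBFS

Stage 1: 28 dB above -40 dBFS, reduced 4:1 to 7 dB above → -33 dBFS; +5 dB make-up → -28 dBFS.
Stage 2: below threshold (-28 ≤ -12); passes unchanged; output -28 dBFS.
Stage 3: -28 dBFS is 1 dB over -29 dBFS; at 4:1 that becomes 0.25 dB over, giving -28.75 dBFS.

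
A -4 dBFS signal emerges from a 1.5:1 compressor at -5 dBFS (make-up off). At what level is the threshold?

-7 dBFS

Input is 3 dB above T (since output overshoot × R = input overshoot: (-5 − T)·1.5 = -4 − T gives T = -7 dBFS).
Check: -7 + (-4 − (-7))/1.5 = -7 + 2 = -5 dBFS. ✓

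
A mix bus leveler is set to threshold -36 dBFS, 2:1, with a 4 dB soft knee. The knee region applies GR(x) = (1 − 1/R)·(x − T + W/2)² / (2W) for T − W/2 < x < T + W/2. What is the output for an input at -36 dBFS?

x − T + W/2 = -36 − (-36) + 2 = 2.
GR = (1 − 1/2) × 2² / 8 = 0.5 × 4 / 8 = 0.25 dB.
Output = -36 − 0.25 = -36.25 dBFS.

-36.25 dBFS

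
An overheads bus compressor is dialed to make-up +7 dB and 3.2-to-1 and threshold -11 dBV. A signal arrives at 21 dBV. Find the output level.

The input is 32 dB above the -11 dBV threshold.
The 32 dB excess becomes 10 dB after 3.2:1 reduction.
So the level is -11 + 10 = -1 dBV; make-up adds 7 dB, giving 6 dBV.

6 dBV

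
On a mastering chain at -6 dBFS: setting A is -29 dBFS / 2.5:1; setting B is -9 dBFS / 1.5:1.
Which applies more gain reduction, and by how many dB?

A, by 12.8 dB

A: overshoot 23 dB → output overshoot 9.2 dB → GR 13.8 dB.
B: overshoot 3 dB → output overshoot 2 dB → GR 1 dB.
A reduces 12.8 dB more.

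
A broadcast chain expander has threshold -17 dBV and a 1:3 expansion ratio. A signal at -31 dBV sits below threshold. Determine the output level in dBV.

-59 dBV

The input is 14 dB below the -17 dBV threshold.
A 1:3 expander multiplies undershoot by 3: 14 × 3 = 42 dB below threshold.
Output = -17 − 42 = -59 dBV.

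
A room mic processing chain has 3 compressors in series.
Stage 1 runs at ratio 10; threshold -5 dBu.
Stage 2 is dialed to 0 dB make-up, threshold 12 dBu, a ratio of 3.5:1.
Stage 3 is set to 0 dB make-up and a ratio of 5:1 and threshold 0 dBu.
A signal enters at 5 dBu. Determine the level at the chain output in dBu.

Stage 1: overshoot 10 dB → 10/10 = 1 dB → -4 dBu.
Stage 2: -4 dBu is at or below the 12 dBu threshold — no compression; output -4 dBu.
Stage 3: -4 dBu is at or below the 0 dBu threshold — no compression; output -4 dBu.

-4 dBu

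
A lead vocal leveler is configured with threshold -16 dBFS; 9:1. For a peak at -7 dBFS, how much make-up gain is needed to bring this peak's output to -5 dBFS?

Overshoot 9 dB → 9/9 = 1 dB after compression, so the compressed level is -16 + 1 = -15 dBFS.
Make-up = target − compressed = -5 − (-15) = 10 dB.

10 dB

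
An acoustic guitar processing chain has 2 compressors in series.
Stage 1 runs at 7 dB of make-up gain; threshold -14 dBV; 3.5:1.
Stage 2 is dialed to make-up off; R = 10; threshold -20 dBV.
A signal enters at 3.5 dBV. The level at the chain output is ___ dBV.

-18.2 dBV

Stage 1: 17.5 dB above -14 dBV, reduced 3.5:1 to 5 dB above → -9 dBV; +7 dB make-up → -2 dBV.
Stage 2: overshoot 18 dB → 18/10 = 1.8 dB → -18.2 dBV.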